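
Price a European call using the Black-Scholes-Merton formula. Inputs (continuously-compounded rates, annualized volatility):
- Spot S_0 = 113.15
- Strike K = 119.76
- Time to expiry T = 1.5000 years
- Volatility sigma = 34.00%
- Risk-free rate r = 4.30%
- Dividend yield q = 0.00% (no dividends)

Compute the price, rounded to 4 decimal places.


d1 = (ln(S/K) + (r - q + 0.5*sigma^2) * T) / (sigma * sqrt(T)) = 0.22675703
d2 = d1 - sigma * sqrt(T) = -0.18965623
exp(-rT) = 0.93753611; exp(-qT) = 1.00000000
C = S_0 * exp(-qT) * N(d1) - K * exp(-rT) * N(d2)
N(d1) = 0.58969366; N(d2) = 0.42478926
C = 113.1500 * 1.00000000 * 0.58969366 - 119.7600 * 0.93753611 * 0.42478926 = 19.0288

Answer: Price = 19.0288


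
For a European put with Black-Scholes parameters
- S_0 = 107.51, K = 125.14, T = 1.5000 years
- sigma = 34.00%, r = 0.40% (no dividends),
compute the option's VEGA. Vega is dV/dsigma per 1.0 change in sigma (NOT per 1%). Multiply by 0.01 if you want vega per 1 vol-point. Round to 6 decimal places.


Answer: Vega = 52.002384

Derivation:
d1 = -0.1420445751; d2 = -0.5584578314
phi(d1) = 0.3949378517; exp(-qT) = 1.0000000000; exp(-rT) = 0.9940179641
Vega = S * exp(-qT) * phi(d1) * sqrt(T) = 107.5100 * 1.0000000000 * 0.3949378517 * 1.2247448714 = 52.002384


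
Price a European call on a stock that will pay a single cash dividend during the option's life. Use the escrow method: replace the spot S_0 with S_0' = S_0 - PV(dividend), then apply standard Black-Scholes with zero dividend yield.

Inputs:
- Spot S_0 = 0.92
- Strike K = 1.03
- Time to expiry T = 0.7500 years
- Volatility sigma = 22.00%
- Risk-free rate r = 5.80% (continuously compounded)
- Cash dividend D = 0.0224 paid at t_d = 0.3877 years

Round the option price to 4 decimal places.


PV(D) = D * exp(-r * t_d) = 0.0224 * 0.97776434 = 0.02190192
S_0' = S_0 - PV(D) = 0.9200 - 0.02190192 = 0.89809808
d1 = (ln(S_0'/K) + (r + sigma^2/2)*T) / (sigma*sqrt(T)) = -0.39566759
d2 = d1 - sigma*sqrt(T) = -0.58619317
exp(-rT) = 0.95743255
N(d1) = 0.34617514; N(d2) = 0.27887285
C = S_0' * N(d1) - K * exp(-rT) * N(d2) = 0.89809808 * 0.34617514 - 1.0300 * 0.95743255 * 0.27887285 = 0.0359

Answer: Price = 0.0359


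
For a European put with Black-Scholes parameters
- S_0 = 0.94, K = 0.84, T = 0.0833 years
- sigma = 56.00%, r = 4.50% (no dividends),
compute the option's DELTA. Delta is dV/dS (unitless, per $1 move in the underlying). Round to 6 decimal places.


Answer: Delta = -0.211878

Derivation:
d1 = 0.7999216153; d2 = 0.6382958747
phi(d1) = 0.2897097184; exp(-qT) = 1.0000000000; exp(-rT) = 0.9962585169
N(-d1) = 0.2118781067
Delta = -exp(-qT) * N(-d1) = -1.0000000000 * 0.2118781067 = -0.211878


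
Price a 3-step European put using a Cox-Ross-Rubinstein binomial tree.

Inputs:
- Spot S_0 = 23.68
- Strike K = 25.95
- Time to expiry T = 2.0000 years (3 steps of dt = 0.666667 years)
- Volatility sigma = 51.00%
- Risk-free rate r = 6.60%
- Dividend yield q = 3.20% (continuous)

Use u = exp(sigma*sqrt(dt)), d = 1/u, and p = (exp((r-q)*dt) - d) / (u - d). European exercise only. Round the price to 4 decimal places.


dt = T/N = 0.666667
u = exp(sigma*sqrt(dt)) = 1.516512; d = 1/u = 0.659408
p = (exp((r-q)*dt) - d) / (u - d) = 0.424123
Discount per step: exp(-r*dt) = 0.956954
Stock lattice S(k, i) with i counting down-moves:
  k=0: S(0,0) = 23.6800
  k=1: S(1,0) = 35.9110; S(1,1) = 15.6148
  k=2: S(2,0) = 54.4595; S(2,1) = 23.6800; S(2,2) = 10.2965
  k=3: S(3,0) = 82.5885; S(3,1) = 35.9110; S(3,2) = 15.6148; S(3,3) = 6.7896
Terminal payoffs V(N, i) = max(K - S_T, 0):
  V(3,0) = 0.000000; V(3,1) = 0.000000; V(3,2) = 10.335225; V(3,3) = 19.160407
Backward induction: V(k, i) = exp(-r*dt) * [p * V(k+1, i) + (1-p) * V(k+1, i+1)].
  V(2,0) = exp(-r*dt) * [p*0.000000 + (1-p)*0.000000] = 0.000000
  V(2,1) = exp(-r*dt) * [p*0.000000 + (1-p)*10.335225] = 5.695617
  V(2,2) = exp(-r*dt) * [p*10.335225 + (1-p)*19.160407] = 14.753785
  V(1,0) = exp(-r*dt) * [p*0.000000 + (1-p)*5.695617] = 3.138785
  V(1,1) = exp(-r*dt) * [p*5.695617 + (1-p)*14.753785] = 10.442289
  V(0,0) = exp(-r*dt) * [p*3.138785 + (1-p)*10.442289] = 7.028545

Answer: Price = V(0,0) = 7.0285


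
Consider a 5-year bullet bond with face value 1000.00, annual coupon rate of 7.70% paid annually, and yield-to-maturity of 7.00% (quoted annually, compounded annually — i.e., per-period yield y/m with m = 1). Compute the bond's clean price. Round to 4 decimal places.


Coupon per period c = face * coupon_rate / m = 77.000000
Periods per year m = 1; per-period yield y/m = 0.070000
Number of cashflows N = 5
Cashflows (t years, CF_t, discount factor 1/(1+y/m)^(m*t), PV):
  t = 1.0000: CF_t = 77.000000, DF = 0.934579, PV = 71.962617
  t = 2.0000: CF_t = 77.000000, DF = 0.873439, PV = 67.254782
  t = 3.0000: CF_t = 77.000000, DF = 0.816298, PV = 62.854937
  t = 4.0000: CF_t = 77.000000, DF = 0.762895, PV = 58.742931
  t = 5.0000: CF_t = 1077.000000, DF = 0.712986, PV = 767.886115
Price P = sum_t PV_t = 1028.701382

Answer: Price = 1028.7014


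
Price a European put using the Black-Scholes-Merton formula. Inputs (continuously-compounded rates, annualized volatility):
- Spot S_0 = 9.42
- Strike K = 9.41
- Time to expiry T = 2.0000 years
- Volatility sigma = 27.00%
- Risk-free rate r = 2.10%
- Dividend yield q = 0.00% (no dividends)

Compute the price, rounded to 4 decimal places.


d1 = (ln(S/K) + (r - q + 0.5*sigma^2) * T) / (sigma * sqrt(T)) = 0.30369486
d2 = d1 - sigma * sqrt(T) = -0.07814280
exp(-rT) = 0.95886978; exp(-qT) = 1.00000000
P = K * exp(-rT) * N(-d2) - S_0 * exp(-qT) * N(-d1)
N(-d1) = 0.38068019; N(-d2) = 0.53114277
P = 9.4100 * 0.95886978 * 0.53114277 - 9.4200 * 1.00000000 * 0.38068019 = 1.2065

Answer: Price = 1.2065


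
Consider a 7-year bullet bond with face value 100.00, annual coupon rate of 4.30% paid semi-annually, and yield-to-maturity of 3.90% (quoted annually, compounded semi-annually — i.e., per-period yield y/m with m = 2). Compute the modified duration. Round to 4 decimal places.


Answer: Modified duration = 6.0140

Derivation:
Coupon per period c = face * coupon_rate / m = 2.150000
Periods per year m = 2; per-period yield y/m = 0.019500
Number of cashflows N = 14
Cashflows (t years, CF_t, discount factor 1/(1+y/m)^(m*t), PV):
  t = 0.5000: CF_t = 2.150000, DF = 0.980873, PV = 2.108877
  t = 1.0000: CF_t = 2.150000, DF = 0.962112, PV = 2.068540
  t = 1.5000: CF_t = 2.150000, DF = 0.943709, PV = 2.028975
  t = 2.0000: CF_t = 2.150000, DF = 0.925659, PV = 1.990167
  t = 2.5000: CF_t = 2.150000, DF = 0.907954, PV = 1.952101
  t = 3.0000: CF_t = 2.150000, DF = 0.890588, PV = 1.914763
  t = 3.5000: CF_t = 2.150000, DF = 0.873553, PV = 1.878140
  t = 4.0000: CF_t = 2.150000, DF = 0.856845, PV = 1.842216
  t = 4.5000: CF_t = 2.150000, DF = 0.840456, PV = 1.806980
  t = 5.0000: CF_t = 2.150000, DF = 0.824380, PV = 1.772418
  t = 5.5000: CF_t = 2.150000, DF = 0.808613, PV = 1.738517
  t = 6.0000: CF_t = 2.150000, DF = 0.793146, PV = 1.705264
  t = 6.5000: CF_t = 2.150000, DF = 0.777976, PV = 1.672648
  t = 7.0000: CF_t = 102.150000, DF = 0.763095, PV = 77.950185
Price P = sum_t PV_t = 102.429792
First compute Macaulay numerator sum_t t * PV_t:
  t * PV_t at t = 0.5000: 1.054438
  t * PV_t at t = 1.0000: 2.068540
  t * PV_t at t = 1.5000: 3.043463
  t * PV_t at t = 2.0000: 3.980334
  t * PV_t at t = 2.5000: 4.880253
  t * PV_t at t = 3.0000: 5.744290
  t * PV_t at t = 3.5000: 6.573488
  t * PV_t at t = 4.0000: 7.368865
  t * PV_t at t = 4.5000: 8.131411
  t * PV_t at t = 5.0000: 8.862090
  t * PV_t at t = 5.5000: 9.561843
  t * PV_t at t = 6.0000: 10.231586
  t * PV_t at t = 6.5000: 10.872210
  t * PV_t at t = 7.0000: 545.651294
Macaulay duration D = 628.024106 / 102.429792 = 6.131264
Modified duration = D / (1 + y/m) = 6.131264 / (1 + 0.019500) = 6.013991


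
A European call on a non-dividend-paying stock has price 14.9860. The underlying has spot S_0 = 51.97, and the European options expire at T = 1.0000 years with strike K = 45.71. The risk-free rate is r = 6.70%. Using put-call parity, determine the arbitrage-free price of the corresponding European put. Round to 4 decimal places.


Answer: Put price = 5.7638

Derivation:
Put-call parity: C - P = S_0 * exp(-qT) - K * exp(-rT).
S_0 * exp(-qT) = 51.9700 * 1.00000000 = 51.97000000
K * exp(-rT) = 45.7100 * 0.93519520 = 42.74777265
P = C - S*exp(-qT) + K*exp(-rT)
P = 14.9860 - 51.97000000 + 42.74777265 = 5.7638


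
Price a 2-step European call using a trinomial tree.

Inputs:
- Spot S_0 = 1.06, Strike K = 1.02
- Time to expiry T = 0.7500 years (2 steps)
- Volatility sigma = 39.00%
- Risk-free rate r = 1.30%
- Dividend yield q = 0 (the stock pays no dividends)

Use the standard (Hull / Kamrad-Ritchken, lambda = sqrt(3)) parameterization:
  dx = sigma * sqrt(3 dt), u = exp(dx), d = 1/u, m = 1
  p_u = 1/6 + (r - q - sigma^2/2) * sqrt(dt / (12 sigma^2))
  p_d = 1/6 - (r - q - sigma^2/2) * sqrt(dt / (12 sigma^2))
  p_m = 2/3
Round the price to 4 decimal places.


dt = T/N = 0.375000; dx = sigma*sqrt(3*dt) = 0.413657
u = exp(dx) = 1.512339; d = 1/u = 0.661227
p_u = 0.138088, p_m = 0.666667, p_d = 0.195246
Discount per step: exp(-r*dt) = 0.995137
Stock lattice S(k, j) with j the centered position index:
  k=0: S(0,+0) = 1.0600
  k=1: S(1,-1) = 0.7009; S(1,+0) = 1.0600; S(1,+1) = 1.6031
  k=2: S(2,-2) = 0.4635; S(2,-1) = 0.7009; S(2,+0) = 1.0600; S(2,+1) = 1.6031; S(2,+2) = 2.4244
Terminal payoffs V(N, j) = max(S_T - K, 0):
  V(2,-2) = 0.000000; V(2,-1) = 0.000000; V(2,+0) = 0.040000; V(2,+1) = 0.583079; V(2,+2) = 1.404399
Backward induction: V(k, j) = exp(-r*dt) * [p_u * V(k+1, j+1) + p_m * V(k+1, j) + p_d * V(k+1, j-1)]
  V(1,-1) = exp(-r*dt) * [p_u*0.040000 + p_m*0.000000 + p_d*0.000000] = 0.005497
  V(1,+0) = exp(-r*dt) * [p_u*0.583079 + p_m*0.040000 + p_d*0.000000] = 0.106662
  V(1,+1) = exp(-r*dt) * [p_u*1.404399 + p_m*0.583079 + p_d*0.040000] = 0.587588
  V(0,+0) = exp(-r*dt) * [p_u*0.587588 + p_m*0.106662 + p_d*0.005497] = 0.152574

Answer: Price = V(0,0) = 0.1526


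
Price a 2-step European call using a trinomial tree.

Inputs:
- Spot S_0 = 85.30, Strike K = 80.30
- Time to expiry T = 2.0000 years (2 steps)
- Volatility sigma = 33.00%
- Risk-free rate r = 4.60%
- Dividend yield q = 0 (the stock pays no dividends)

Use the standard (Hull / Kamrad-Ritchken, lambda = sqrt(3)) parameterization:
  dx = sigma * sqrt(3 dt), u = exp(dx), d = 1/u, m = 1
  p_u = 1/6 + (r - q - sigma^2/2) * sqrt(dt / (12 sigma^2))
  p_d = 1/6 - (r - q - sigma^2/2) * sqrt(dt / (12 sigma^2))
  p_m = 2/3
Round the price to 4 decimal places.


Answer: Price = V(0,0) = 20.3210

Derivation:
dt = T/N = 1.000000; dx = sigma*sqrt(3*dt) = 0.571577
u = exp(dx) = 1.771057; d = 1/u = 0.564634
p_u = 0.159275, p_m = 0.666667, p_d = 0.174058
Discount per step: exp(-r*dt) = 0.955042
Stock lattice S(k, j) with j the centered position index:
  k=0: S(0,+0) = 85.3000
  k=1: S(1,-1) = 48.1633; S(1,+0) = 85.3000; S(1,+1) = 151.0712
  k=2: S(2,-2) = 27.1947; S(2,-1) = 48.1633; S(2,+0) = 85.3000; S(2,+1) = 151.0712; S(2,+2) = 267.5558
Terminal payoffs V(N, j) = max(S_T - K, 0):
  V(2,-2) = 0.000000; V(2,-1) = 0.000000; V(2,+0) = 5.000000; V(2,+1) = 70.771196; V(2,+2) = 187.255758
Backward induction: V(k, j) = exp(-r*dt) * [p_u * V(k+1, j+1) + p_m * V(k+1, j) + p_d * V(k+1, j-1)]
  V(1,-1) = exp(-r*dt) * [p_u*5.000000 + p_m*0.000000 + p_d*0.000000] = 0.760571
  V(1,+0) = exp(-r*dt) * [p_u*70.771196 + p_m*5.000000 + p_d*0.000000] = 13.948773
  V(1,+1) = exp(-r*dt) * [p_u*187.255758 + p_m*70.771196 + p_d*5.000000] = 74.375057
  V(0,+0) = exp(-r*dt) * [p_u*74.375057 + p_m*13.948773 + p_d*0.760571] = 20.321040


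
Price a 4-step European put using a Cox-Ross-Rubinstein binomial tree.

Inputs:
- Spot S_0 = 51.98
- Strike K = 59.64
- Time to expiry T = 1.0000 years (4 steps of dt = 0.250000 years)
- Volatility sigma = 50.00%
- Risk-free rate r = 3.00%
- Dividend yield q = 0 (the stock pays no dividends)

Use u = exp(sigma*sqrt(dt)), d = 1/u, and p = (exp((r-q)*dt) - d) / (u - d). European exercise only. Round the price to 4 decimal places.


dt = T/N = 0.250000
u = exp(sigma*sqrt(dt)) = 1.284025; d = 1/u = 0.778801
p = (exp((r-q)*dt) - d) / (u - d) = 0.452724
Discount per step: exp(-r*dt) = 0.992528
Stock lattice S(k, i) with i counting down-moves:
  k=0: S(0,0) = 51.9800
  k=1: S(1,0) = 66.7436; S(1,1) = 40.4821
  k=2: S(2,0) = 85.7005; S(2,1) = 51.9800; S(2,2) = 31.5275
  k=3: S(3,0) = 110.0417; S(3,1) = 66.7436; S(3,2) = 40.4821; S(3,3) = 24.5536
  k=4: S(4,0) = 141.2963; S(4,1) = 85.7005; S(4,2) = 51.9800; S(4,3) = 31.5275; S(4,4) = 19.1224
Terminal payoffs V(N, i) = max(K - S_T, 0):
  V(4,0) = 0.000000; V(4,1) = 0.000000; V(4,2) = 7.660000; V(4,3) = 28.112536; V(4,4) = 40.517627
Backward induction: V(k, i) = exp(-r*dt) * [p * V(k+1, i) + (1-p) * V(k+1, i+1)].
  V(3,0) = exp(-r*dt) * [p*0.000000 + (1-p)*0.000000] = 0.000000
  V(3,1) = exp(-r*dt) * [p*0.000000 + (1-p)*7.660000] = 4.160809
  V(3,2) = exp(-r*dt) * [p*7.660000 + (1-p)*28.112536] = 18.712308
  V(3,3) = exp(-r*dt) * [p*28.112536 + (1-p)*40.517627] = 34.640760
  V(2,0) = exp(-r*dt) * [p*0.000000 + (1-p)*4.160809] = 2.260096
  V(2,1) = exp(-r*dt) * [p*4.160809 + (1-p)*18.712308] = 12.033899
  V(2,2) = exp(-r*dt) * [p*18.712308 + (1-p)*34.640760] = 27.224612
  V(1,0) = exp(-r*dt) * [p*2.260096 + (1-p)*12.033899] = 7.552208
  V(1,1) = exp(-r*dt) * [p*12.033899 + (1-p)*27.224612] = 20.195374
  V(0,0) = exp(-r*dt) * [p*7.552208 + (1-p)*20.195374] = 14.363377

Answer: Price = V(0,0) = 14.3634


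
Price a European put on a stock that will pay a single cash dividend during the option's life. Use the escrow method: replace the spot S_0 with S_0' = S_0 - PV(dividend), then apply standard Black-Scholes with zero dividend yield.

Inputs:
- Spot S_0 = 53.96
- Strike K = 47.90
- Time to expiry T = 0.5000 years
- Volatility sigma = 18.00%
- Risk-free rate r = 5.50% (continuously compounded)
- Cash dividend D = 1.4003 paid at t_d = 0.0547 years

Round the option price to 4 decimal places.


PV(D) = D * exp(-r * t_d) = 1.4003 * 0.99699602 = 1.39609353
S_0' = S_0 - PV(D) = 53.9600 - 1.39609353 = 52.56390647
d1 = (ln(S_0'/K) + (r + sigma^2/2)*T) / (sigma*sqrt(T)) = 1.00970284
d2 = d1 - sigma*sqrt(T) = 0.88242362
exp(-rT) = 0.97287468
N(-d1) = 0.15631884; N(-d2) = 0.18877388
P = K * exp(-rT) * N(-d2) - S_0' * N(-d1) = 47.9000 * 0.97287468 * 0.18877388 - 52.56390647 * 0.15631884 = 0.5803

Answer: Price = 0.5803


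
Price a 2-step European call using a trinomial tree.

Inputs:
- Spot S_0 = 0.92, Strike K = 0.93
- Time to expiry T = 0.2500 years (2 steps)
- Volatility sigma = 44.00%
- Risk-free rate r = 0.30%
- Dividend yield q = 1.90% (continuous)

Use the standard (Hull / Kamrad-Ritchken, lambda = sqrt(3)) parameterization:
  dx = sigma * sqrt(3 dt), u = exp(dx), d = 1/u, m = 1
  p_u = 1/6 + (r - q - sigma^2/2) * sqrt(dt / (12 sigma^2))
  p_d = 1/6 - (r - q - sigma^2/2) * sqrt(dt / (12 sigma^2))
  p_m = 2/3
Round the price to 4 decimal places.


dt = T/N = 0.125000; dx = sigma*sqrt(3*dt) = 0.269444
u = exp(dx) = 1.309236; d = 1/u = 0.763804
p_u = 0.140502, p_m = 0.666667, p_d = 0.192832
Discount per step: exp(-r*dt) = 0.999625
Stock lattice S(k, j) with j the centered position index:
  k=0: S(0,+0) = 0.9200
  k=1: S(1,-1) = 0.7027; S(1,+0) = 0.9200; S(1,+1) = 1.2045
  k=2: S(2,-2) = 0.5367; S(2,-1) = 0.7027; S(2,+0) = 0.9200; S(2,+1) = 1.2045; S(2,+2) = 1.5770
Terminal payoffs V(N, j) = max(S_T - K, 0):
  V(2,-2) = 0.000000; V(2,-1) = 0.000000; V(2,+0) = 0.000000; V(2,+1) = 0.274497; V(2,+2) = 0.646971
Backward induction: V(k, j) = exp(-r*dt) * [p_u * V(k+1, j+1) + p_m * V(k+1, j) + p_d * V(k+1, j-1)]
  V(1,-1) = exp(-r*dt) * [p_u*0.000000 + p_m*0.000000 + p_d*0.000000] = 0.000000
  V(1,+0) = exp(-r*dt) * [p_u*0.274497 + p_m*0.000000 + p_d*0.000000] = 0.038553
  V(1,+1) = exp(-r*dt) * [p_u*0.646971 + p_m*0.274497 + p_d*0.000000] = 0.273796
  V(0,+0) = exp(-r*dt) * [p_u*0.273796 + p_m*0.038553 + p_d*0.000000] = 0.064147

Answer: Price = V(0,0) = 0.0641


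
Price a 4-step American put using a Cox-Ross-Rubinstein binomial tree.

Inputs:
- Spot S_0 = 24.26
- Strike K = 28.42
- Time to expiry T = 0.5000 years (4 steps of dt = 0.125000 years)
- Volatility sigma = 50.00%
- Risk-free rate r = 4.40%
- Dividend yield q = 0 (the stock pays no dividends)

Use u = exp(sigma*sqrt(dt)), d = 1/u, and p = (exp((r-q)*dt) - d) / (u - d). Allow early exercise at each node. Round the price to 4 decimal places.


Answer: Price = V(0,0) = 6.0004

Derivation:
dt = T/N = 0.125000
u = exp(sigma*sqrt(dt)) = 1.193365; d = 1/u = 0.837967
p = (exp((r-q)*dt) - d) / (u - d) = 0.471439
Discount per step: exp(-r*dt) = 0.994515
Stock lattice S(k, i) with i counting down-moves:
  k=0: S(0,0) = 24.2600
  k=1: S(1,0) = 28.9510; S(1,1) = 20.3291
  k=2: S(2,0) = 34.5491; S(2,1) = 24.2600; S(2,2) = 17.0351
  k=3: S(3,0) = 41.2297; S(3,1) = 28.9510; S(3,2) = 20.3291; S(3,3) = 14.2748
  k=4: S(4,0) = 49.2021; S(4,1) = 34.5491; S(4,2) = 24.2600; S(4,3) = 17.0351; S(4,4) = 11.9618
Terminal payoffs V(N, i) = max(K - S_T, 0):
  V(4,0) = 0.000000; V(4,1) = 0.000000; V(4,2) = 4.160000; V(4,3) = 11.384907; V(4,4) = 16.458154
Backward induction: V(k, i) = exp(-r*dt) * [p * V(k+1, i) + (1-p) * V(k+1, i+1)]; then take max(V_cont, immediate exercise) for American.
  V(3,0) = exp(-r*dt) * [p*0.000000 + (1-p)*0.000000] = 0.000000; exercise = 0.000000; V(3,0) = max -> 0.000000
  V(3,1) = exp(-r*dt) * [p*0.000000 + (1-p)*4.160000] = 2.186754; exercise = 0.000000; V(3,1) = max -> 2.186754
  V(3,2) = exp(-r*dt) * [p*4.160000 + (1-p)*11.384907] = 7.935042; exercise = 8.090923; V(3,2) = max -> 8.090923
  V(3,3) = exp(-r*dt) * [p*11.384907 + (1-p)*16.458154] = 13.989275; exercise = 14.145156; V(3,3) = max -> 14.145156
  V(2,0) = exp(-r*dt) * [p*0.000000 + (1-p)*2.186754] = 1.149494; exercise = 0.000000; V(2,0) = max -> 1.149494
  V(2,1) = exp(-r*dt) * [p*2.186754 + (1-p)*8.090923] = 5.278358; exercise = 4.160000; V(2,1) = max -> 5.278358
  V(2,2) = exp(-r*dt) * [p*8.090923 + (1-p)*14.145156] = 11.229026; exercise = 11.384907; V(2,2) = max -> 11.384907
  V(1,0) = exp(-r*dt) * [p*1.149494 + (1-p)*5.278358] = 3.313576; exercise = 0.000000; V(1,0) = max -> 3.313576
  V(1,1) = exp(-r*dt) * [p*5.278358 + (1-p)*11.384907] = 8.459388; exercise = 8.090923; V(1,1) = max -> 8.459388
  V(0,0) = exp(-r*dt) * [p*3.313576 + (1-p)*8.459388] = 6.000360; exercise = 4.160000; V(0,0) = max -> 6.000360


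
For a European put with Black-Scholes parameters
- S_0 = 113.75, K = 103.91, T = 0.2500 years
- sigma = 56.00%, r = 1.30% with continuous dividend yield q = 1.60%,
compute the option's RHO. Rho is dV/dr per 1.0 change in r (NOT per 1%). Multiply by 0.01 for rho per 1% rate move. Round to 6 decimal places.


d1 = 0.4604568499; d2 = 0.1804568499
phi(d1) = 0.3588148404; exp(-qT) = 0.9960079893; exp(-rT) = 0.9967552755
N(-d2) = 0.4283969635
Rho = -K*T*exp(-rT)*N(-d2) = -103.9100 * 0.2500 * 0.9967552755 * 0.4283969635 = -11.092573

Answer: Rho = -11.092573


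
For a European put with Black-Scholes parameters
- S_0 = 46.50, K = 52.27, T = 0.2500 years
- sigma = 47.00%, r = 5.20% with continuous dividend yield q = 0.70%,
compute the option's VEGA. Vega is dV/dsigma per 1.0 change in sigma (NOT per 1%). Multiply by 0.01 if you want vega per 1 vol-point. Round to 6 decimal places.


Answer: Vega = 8.761617

Derivation:
d1 = -0.3323735325; d2 = -0.5673735325
phi(d1) = 0.3775038107; exp(-qT) = 0.9982515304; exp(-rT) = 0.9870841350
Vega = S * exp(-qT) * phi(d1) * sqrt(T) = 46.5000 * 0.9982515304 * 0.3775038107 * 0.5000000000 = 8.761617


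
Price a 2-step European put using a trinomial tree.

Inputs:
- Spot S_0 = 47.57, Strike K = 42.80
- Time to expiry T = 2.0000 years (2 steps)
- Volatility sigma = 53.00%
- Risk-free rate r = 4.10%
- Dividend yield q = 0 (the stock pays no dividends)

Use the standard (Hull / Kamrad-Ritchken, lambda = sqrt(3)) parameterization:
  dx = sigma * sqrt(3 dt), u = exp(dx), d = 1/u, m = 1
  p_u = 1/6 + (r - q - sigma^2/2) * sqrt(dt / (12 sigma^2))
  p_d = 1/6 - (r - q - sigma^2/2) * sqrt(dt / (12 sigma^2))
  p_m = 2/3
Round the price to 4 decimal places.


Answer: Price = V(0,0) = 8.0394

Derivation:
dt = T/N = 1.000000; dx = sigma*sqrt(3*dt) = 0.917987
u = exp(dx) = 2.504244; d = 1/u = 0.399322
p_u = 0.112499, p_m = 0.666667, p_d = 0.220834
Discount per step: exp(-r*dt) = 0.959829
Stock lattice S(k, j) with j the centered position index:
  k=0: S(0,+0) = 47.5700
  k=1: S(1,-1) = 18.9958; S(1,+0) = 47.5700; S(1,+1) = 119.1269
  k=2: S(2,-2) = 7.5854; S(2,-1) = 18.9958; S(2,+0) = 47.5700; S(2,+1) = 119.1269; S(2,+2) = 298.3228
Terminal payoffs V(N, j) = max(K - S_T, 0):
  V(2,-2) = 35.214576; V(2,-1) = 23.804248; V(2,+0) = 0.000000; V(2,+1) = 0.000000; V(2,+2) = 0.000000
Backward induction: V(k, j) = exp(-r*dt) * [p_u * V(k+1, j+1) + p_m * V(k+1, j) + p_d * V(k+1, j-1)]
  V(1,-1) = exp(-r*dt) * [p_u*0.000000 + p_m*23.804248 + p_d*35.214576] = 22.696195
  V(1,+0) = exp(-r*dt) * [p_u*0.000000 + p_m*0.000000 + p_d*23.804248] = 5.045620
  V(1,+1) = exp(-r*dt) * [p_u*0.000000 + p_m*0.000000 + p_d*0.000000] = 0.000000
  V(0,+0) = exp(-r*dt) * [p_u*0.000000 + p_m*5.045620 + p_d*22.696195] = 8.039376


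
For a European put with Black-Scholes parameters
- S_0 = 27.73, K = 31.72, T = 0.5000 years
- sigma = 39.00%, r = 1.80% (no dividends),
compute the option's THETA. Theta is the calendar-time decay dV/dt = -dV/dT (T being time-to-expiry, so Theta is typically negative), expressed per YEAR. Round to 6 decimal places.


d1 = -0.3169562166; d2 = -0.5927278613
phi(d1) = 0.3793981283; exp(-qT) = 1.0000000000; exp(-rT) = 0.9910403788
Theta = -S*exp(-qT)*phi(d1)*sigma/(2*sqrt(T)) + r*K*exp(-rT)*N(-d2) - q*S*exp(-qT)*N(-d1)
N(-d1) = 0.6243615876; N(-d2) = 0.7233183538; sqrt(T) = 0.7071067812
Term 1 = -27.7300 * 1.0000000000 * 0.3793981283 * 0.3900 / (2 * 0.7071067812) = -2.9013135266
Term 2 = 0.0180 * 31.7200 * 0.9910403788 * 0.7233183538 = 0.4092856505
Term 3 = 0 (no dividend yield, q = 0)
Theta = -2.9013135266 + (0.4092856505) + (0.0000000000) = -2.492028

Answer: Theta = -2.492028


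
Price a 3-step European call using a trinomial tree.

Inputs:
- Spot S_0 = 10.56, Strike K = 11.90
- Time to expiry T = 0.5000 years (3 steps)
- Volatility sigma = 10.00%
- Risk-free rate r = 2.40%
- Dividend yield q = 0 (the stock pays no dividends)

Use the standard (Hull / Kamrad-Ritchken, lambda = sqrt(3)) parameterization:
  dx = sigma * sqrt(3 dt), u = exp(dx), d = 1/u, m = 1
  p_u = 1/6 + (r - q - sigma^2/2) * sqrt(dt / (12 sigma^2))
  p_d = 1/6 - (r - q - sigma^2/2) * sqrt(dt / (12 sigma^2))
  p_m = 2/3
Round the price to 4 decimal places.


Answer: Price = V(0,0) = 0.0264

Derivation:
dt = T/N = 0.166667; dx = sigma*sqrt(3*dt) = 0.070711
u = exp(dx) = 1.073271; d = 1/u = 0.931731
p_u = 0.189058, p_m = 0.666667, p_d = 0.144275
Discount per step: exp(-r*dt) = 0.996008
Stock lattice S(k, j) with j the centered position index:
  k=0: S(0,+0) = 10.5600
  k=1: S(1,-1) = 9.8391; S(1,+0) = 10.5600; S(1,+1) = 11.3337
  k=2: S(2,-2) = 9.1674; S(2,-1) = 9.8391; S(2,+0) = 10.5600; S(2,+1) = 11.3337; S(2,+2) = 12.1642
  k=3: S(3,-3) = 8.5415; S(3,-2) = 9.1674; S(3,-1) = 9.8391; S(3,+0) = 10.5600; S(3,+1) = 11.3337; S(3,+2) = 12.1642; S(3,+3) = 13.0554
Terminal payoffs V(N, j) = max(S_T - K, 0):
  V(3,-3) = 0.000000; V(3,-2) = 0.000000; V(3,-1) = 0.000000; V(3,+0) = 0.000000; V(3,+1) = 0.000000; V(3,+2) = 0.264169; V(3,+3) = 1.155445
Backward induction: V(k, j) = exp(-r*dt) * [p_u * V(k+1, j+1) + p_m * V(k+1, j) + p_d * V(k+1, j-1)]
  V(2,-2) = exp(-r*dt) * [p_u*0.000000 + p_m*0.000000 + p_d*0.000000] = 0.000000
  V(2,-1) = exp(-r*dt) * [p_u*0.000000 + p_m*0.000000 + p_d*0.000000] = 0.000000
  V(2,+0) = exp(-r*dt) * [p_u*0.000000 + p_m*0.000000 + p_d*0.000000] = 0.000000
  V(2,+1) = exp(-r*dt) * [p_u*0.264169 + p_m*0.000000 + p_d*0.000000] = 0.049744
  V(2,+2) = exp(-r*dt) * [p_u*1.155445 + p_m*0.264169 + p_d*0.000000] = 0.392984
  V(1,-1) = exp(-r*dt) * [p_u*0.000000 + p_m*0.000000 + p_d*0.000000] = 0.000000
  V(1,+0) = exp(-r*dt) * [p_u*0.049744 + p_m*0.000000 + p_d*0.000000] = 0.009367
  V(1,+1) = exp(-r*dt) * [p_u*0.392984 + p_m*0.049744 + p_d*0.000000] = 0.107031
  V(0,+0) = exp(-r*dt) * [p_u*0.107031 + p_m*0.009367 + p_d*0.000000] = 0.026374


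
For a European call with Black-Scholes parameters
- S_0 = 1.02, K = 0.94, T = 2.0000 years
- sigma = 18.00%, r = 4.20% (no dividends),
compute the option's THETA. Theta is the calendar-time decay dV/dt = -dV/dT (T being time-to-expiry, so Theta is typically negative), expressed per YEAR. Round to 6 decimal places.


d1 = 0.7781239941; d2 = 0.5235655529
phi(d1) = 0.2947354784; exp(-qT) = 1.0000000000; exp(-rT) = 0.9194312561
Theta = -S*exp(-qT)*phi(d1)*sigma/(2*sqrt(T)) - r*K*exp(-rT)*N(d2) + q*S*exp(-qT)*N(d1)
N(d1) = 0.7817520406; N(d2) = 0.6997096271; sqrt(T) = 1.4142135624
Term 1 = -1.0200 * 1.0000000000 * 0.2947354784 * 0.1800 / (2 * 1.4142135624) = -0.0191319880
Term 2 = -0.0420 * 0.9400 * 0.9194312561 * 0.6997096271 = -0.0253988619
Term 3 = 0 (no dividend yield, q = 0)
Theta = -0.0191319880 + (-0.0253988619) + (0.0000000000) = -0.044531

Answer: Theta = -0.044531


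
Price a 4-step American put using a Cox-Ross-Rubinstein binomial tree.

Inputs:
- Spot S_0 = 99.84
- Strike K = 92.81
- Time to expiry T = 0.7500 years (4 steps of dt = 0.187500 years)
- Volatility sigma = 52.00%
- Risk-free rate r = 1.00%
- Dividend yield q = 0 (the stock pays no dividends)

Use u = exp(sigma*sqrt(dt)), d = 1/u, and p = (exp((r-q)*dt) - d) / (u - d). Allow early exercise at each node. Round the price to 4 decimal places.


dt = T/N = 0.187500
u = exp(sigma*sqrt(dt)) = 1.252531; d = 1/u = 0.798383
p = (exp((r-q)*dt) - d) / (u - d) = 0.448077
Discount per step: exp(-r*dt) = 0.998127
Stock lattice S(k, i) with i counting down-moves:
  k=0: S(0,0) = 99.8400
  k=1: S(1,0) = 125.0527; S(1,1) = 79.7106
  k=2: S(2,0) = 156.6325; S(2,1) = 99.8400; S(2,2) = 63.6396
  k=3: S(3,0) = 196.1871; S(3,1) = 125.0527; S(3,2) = 79.7106; S(3,3) = 50.8088
  k=4: S(4,0) = 245.7305; S(4,1) = 156.6325; S(4,2) = 99.8400; S(4,3) = 63.6396; S(4,4) = 40.5649
Terminal payoffs V(N, i) = max(K - S_T, 0):
  V(4,0) = 0.000000; V(4,1) = 0.000000; V(4,2) = 0.000000; V(4,3) = 29.170414; V(4,4) = 52.245127
Backward induction: V(k, i) = exp(-r*dt) * [p * V(k+1, i) + (1-p) * V(k+1, i+1)]; then take max(V_cont, immediate exercise) for American.
  V(3,0) = exp(-r*dt) * [p*0.000000 + (1-p)*0.000000] = 0.000000; exercise = 0.000000; V(3,0) = max -> 0.000000
  V(3,1) = exp(-r*dt) * [p*0.000000 + (1-p)*0.000000] = 0.000000; exercise = 0.000000; V(3,1) = max -> 0.000000
  V(3,2) = exp(-r*dt) * [p*0.000000 + (1-p)*29.170414] = 16.069650; exercise = 13.099422; V(3,2) = max -> 16.069650
  V(3,3) = exp(-r*dt) * [p*29.170414 + (1-p)*52.245127] = 41.827369; exercise = 42.001224; V(3,3) = max -> 42.001224
  V(2,0) = exp(-r*dt) * [p*0.000000 + (1-p)*0.000000] = 0.000000; exercise = 0.000000; V(2,0) = max -> 0.000000
  V(2,1) = exp(-r*dt) * [p*0.000000 + (1-p)*16.069650] = 8.852588; exercise = 0.000000; V(2,1) = max -> 8.852588
  V(2,2) = exp(-r*dt) * [p*16.069650 + (1-p)*42.001224] = 30.324958; exercise = 29.170414; V(2,2) = max -> 30.324958
  V(1,0) = exp(-r*dt) * [p*0.000000 + (1-p)*8.852588] = 4.876790; exercise = 0.000000; V(1,0) = max -> 4.876790
  V(1,1) = exp(-r*dt) * [p*8.852588 + (1-p)*30.324958] = 20.664890; exercise = 13.099422; V(1,1) = max -> 20.664890
  V(0,0) = exp(-r*dt) * [p*4.876790 + (1-p)*20.664890] = 13.565140; exercise = 0.000000; V(0,0) = max -> 13.565140

Answer: Price = V(0,0) = 13.5651


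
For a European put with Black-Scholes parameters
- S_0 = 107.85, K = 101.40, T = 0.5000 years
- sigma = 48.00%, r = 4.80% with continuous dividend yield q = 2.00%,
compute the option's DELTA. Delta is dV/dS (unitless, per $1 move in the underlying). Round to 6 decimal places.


d1 = 0.3926454404; d2 = 0.0532341854
phi(d1) = 0.3693451323; exp(-qT) = 0.9900498337; exp(-rT) = 0.9762857098
N(-d1) = 0.3472906864
Delta = -exp(-qT) * N(-d1) = -0.9900498337 * 0.3472906864 = -0.343835

Answer: Delta = -0.343835


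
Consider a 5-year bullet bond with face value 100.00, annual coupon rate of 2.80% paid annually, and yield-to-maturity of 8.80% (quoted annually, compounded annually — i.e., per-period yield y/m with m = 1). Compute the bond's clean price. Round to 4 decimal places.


Answer: Price = 76.5405

Derivation:
Coupon per period c = face * coupon_rate / m = 2.800000
Periods per year m = 1; per-period yield y/m = 0.088000
Number of cashflows N = 5
Cashflows (t years, CF_t, discount factor 1/(1+y/m)^(m*t), PV):
  t = 1.0000: CF_t = 2.800000, DF = 0.919118, PV = 2.573529
  t = 2.0000: CF_t = 2.800000, DF = 0.844777, PV = 2.365376
  t = 3.0000: CF_t = 2.800000, DF = 0.776450, PV = 2.174059
  t = 4.0000: CF_t = 2.800000, DF = 0.713649, PV = 1.998216
  t = 5.0000: CF_t = 102.800000, DF = 0.655927, PV = 67.429298
Price P = sum_t PV_t = 76.540479


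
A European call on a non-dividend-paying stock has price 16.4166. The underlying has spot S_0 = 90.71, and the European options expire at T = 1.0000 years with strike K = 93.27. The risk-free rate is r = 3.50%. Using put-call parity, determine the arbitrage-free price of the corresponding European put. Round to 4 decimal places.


Put-call parity: C - P = S_0 * exp(-qT) - K * exp(-rT).
S_0 * exp(-qT) = 90.7100 * 1.00000000 = 90.71000000
K * exp(-rT) = 93.2700 * 0.96560542 = 90.06201717
P = C - S*exp(-qT) + K*exp(-rT)
P = 16.4166 - 90.71000000 + 90.06201717 = 15.7686

Answer: Put price = 15.7686


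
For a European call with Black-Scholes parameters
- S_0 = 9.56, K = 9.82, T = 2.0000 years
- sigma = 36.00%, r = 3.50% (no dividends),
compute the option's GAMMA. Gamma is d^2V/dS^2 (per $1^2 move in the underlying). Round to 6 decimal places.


Answer: Gamma = 0.077380

Derivation:
d1 = 0.3393456604; d2 = -0.1697712221
phi(d1) = 0.3766208608; exp(-qT) = 1.0000000000; exp(-rT) = 0.9323938199
Gamma = exp(-qT) * phi(d1) / (S * sigma * sqrt(T)) = 1.0000000000 * 0.3766208608 / (9.5600 * 0.3600 * 1.4142135624) = 0.077380


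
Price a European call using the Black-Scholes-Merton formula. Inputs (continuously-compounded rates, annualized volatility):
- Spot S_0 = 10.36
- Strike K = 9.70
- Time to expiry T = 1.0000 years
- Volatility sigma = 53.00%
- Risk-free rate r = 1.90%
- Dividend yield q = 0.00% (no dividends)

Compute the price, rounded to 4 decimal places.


d1 = (ln(S/K) + (r - q + 0.5*sigma^2) * T) / (sigma * sqrt(T)) = 0.42504972
d2 = d1 - sigma * sqrt(T) = -0.10495028
exp(-rT) = 0.98117936; exp(-qT) = 1.00000000
C = S_0 * exp(-qT) * N(d1) - K * exp(-rT) * N(d2)
N(d1) = 0.66459978; N(d2) = 0.45820763
C = 10.3600 * 1.00000000 * 0.66459978 - 9.7000 * 0.98117936 * 0.45820763 = 2.5243

Answer: Price = 2.5243


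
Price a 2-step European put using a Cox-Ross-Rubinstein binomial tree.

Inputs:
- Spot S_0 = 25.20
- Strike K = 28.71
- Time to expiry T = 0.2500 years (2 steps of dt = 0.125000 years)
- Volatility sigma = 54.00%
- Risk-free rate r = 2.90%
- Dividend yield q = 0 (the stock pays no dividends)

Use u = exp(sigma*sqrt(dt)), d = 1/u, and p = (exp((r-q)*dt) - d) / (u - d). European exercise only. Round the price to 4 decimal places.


Answer: Price = V(0,0) = 5.0408

Derivation:
dt = T/N = 0.125000
u = exp(sigma*sqrt(dt)) = 1.210361; d = 1/u = 0.826200
p = (exp((r-q)*dt) - d) / (u - d) = 0.461868
Discount per step: exp(-r*dt) = 0.996382
Stock lattice S(k, i) with i counting down-moves:
  k=0: S(0,0) = 25.2000
  k=1: S(1,0) = 30.5011; S(1,1) = 20.8202
  k=2: S(2,0) = 36.9174; S(2,1) = 25.2000; S(2,2) = 17.2017
Terminal payoffs V(N, i) = max(K - S_T, 0):
  V(2,0) = 0.000000; V(2,1) = 3.510000; V(2,2) = 11.508332
Backward induction: V(k, i) = exp(-r*dt) * [p * V(k+1, i) + (1-p) * V(k+1, i+1)].
  V(1,0) = exp(-r*dt) * [p*0.000000 + (1-p)*3.510000] = 1.882009
  V(1,1) = exp(-r*dt) * [p*3.510000 + (1-p)*11.508332] = 7.785884
  V(0,0) = exp(-r*dt) * [p*1.882009 + (1-p)*7.785884] = 5.040767


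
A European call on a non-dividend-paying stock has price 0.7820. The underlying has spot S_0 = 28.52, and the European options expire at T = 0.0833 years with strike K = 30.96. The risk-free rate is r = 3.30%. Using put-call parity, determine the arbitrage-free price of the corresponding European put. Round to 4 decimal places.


Put-call parity: C - P = S_0 * exp(-qT) - K * exp(-rT).
S_0 * exp(-qT) = 28.5200 * 1.00000000 = 28.52000000
K * exp(-rT) = 30.9600 * 0.99725487 = 30.87501092
P = C - S*exp(-qT) + K*exp(-rT)
P = 0.7820 - 28.52000000 + 30.87501092 = 3.1370

Answer: Put price = 3.1370


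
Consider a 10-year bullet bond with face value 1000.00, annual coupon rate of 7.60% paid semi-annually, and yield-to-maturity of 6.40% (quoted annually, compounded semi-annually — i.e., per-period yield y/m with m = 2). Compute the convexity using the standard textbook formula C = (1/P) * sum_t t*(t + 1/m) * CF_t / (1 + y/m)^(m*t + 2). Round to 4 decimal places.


Coupon per period c = face * coupon_rate / m = 38.000000
Periods per year m = 2; per-period yield y/m = 0.032000
Number of cashflows N = 20
Cashflows (t years, CF_t, discount factor 1/(1+y/m)^(m*t), PV):
  t = 0.5000: CF_t = 38.000000, DF = 0.968992, PV = 36.821705
  t = 1.0000: CF_t = 38.000000, DF = 0.938946, PV = 35.679947
  t = 1.5000: CF_t = 38.000000, DF = 0.909831, PV = 34.573592
  t = 2.0000: CF_t = 38.000000, DF = 0.881620, PV = 33.501543
  t = 2.5000: CF_t = 38.000000, DF = 0.854283, PV = 32.462735
  t = 3.0000: CF_t = 38.000000, DF = 0.827793, PV = 31.456139
  t = 3.5000: CF_t = 38.000000, DF = 0.802125, PV = 30.480755
  t = 4.0000: CF_t = 38.000000, DF = 0.777253, PV = 29.535615
  t = 4.5000: CF_t = 38.000000, DF = 0.753152, PV = 28.619782
  t = 5.0000: CF_t = 38.000000, DF = 0.729799, PV = 27.732347
  t = 5.5000: CF_t = 38.000000, DF = 0.707169, PV = 26.872429
  t = 6.0000: CF_t = 38.000000, DF = 0.685241, PV = 26.039176
  t = 6.5000: CF_t = 38.000000, DF = 0.663994, PV = 25.231759
  t = 7.0000: CF_t = 38.000000, DF = 0.643405, PV = 24.449379
  t = 7.5000: CF_t = 38.000000, DF = 0.623454, PV = 23.691259
  t = 8.0000: CF_t = 38.000000, DF = 0.604122, PV = 22.956646
  t = 8.5000: CF_t = 38.000000, DF = 0.585390, PV = 22.244812
  t = 9.0000: CF_t = 38.000000, DF = 0.567238, PV = 21.555051
  t = 9.5000: CF_t = 38.000000, DF = 0.549649, PV = 20.886677
  t = 10.0000: CF_t = 1038.000000, DF = 0.532606, PV = 552.845027
Price P = sum_t PV_t = 1087.636375
Convexity numerator sum_t t*(t + 1/m) * CF_t / (1+y/m)^(m*t + 2):
  t = 0.5000: term = 17.286796
  t = 1.0000: term = 50.252314
  t = 1.5000: term = 97.388206
  t = 2.0000: term = 157.280694
  t = 2.5000: term = 228.605660
  t = 3.0000: term = 310.123957
  t = 3.5000: term = 400.676948
  t = 4.0000: term = 499.182244
  t = 4.5000: term = 604.629656
  t = 5.0000: term = 716.077327
  t = 5.5000: term = 832.648055
  t = 6.0000: term = 953.525785
  t = 6.5000: term = 1077.952276
  t = 7.0000: term = 1205.223922
  t = 7.5000: term = 1334.688729
  t = 8.0000: term = 1465.743436
  t = 8.5000: term = 1597.830781
  t = 9.0000: term = 1730.436892
  t = 9.5000: term = 1863.088816
  t = 10.0000: term = 54504.619503
Convexity = (1/P) * sum = 69647.261997 / 1087.636375 = 64.035429

Answer: Convexity = 64.0354


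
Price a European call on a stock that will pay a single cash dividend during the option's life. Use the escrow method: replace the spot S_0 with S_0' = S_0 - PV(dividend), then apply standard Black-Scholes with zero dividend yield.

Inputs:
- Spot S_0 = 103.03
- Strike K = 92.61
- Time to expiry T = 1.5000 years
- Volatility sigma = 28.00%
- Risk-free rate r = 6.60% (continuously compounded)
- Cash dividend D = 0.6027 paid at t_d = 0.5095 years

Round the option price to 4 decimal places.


Answer: Price = 24.0345

Derivation:
PV(D) = D * exp(-r * t_d) = 0.6027 * 0.96693210 = 0.58276998
S_0' = S_0 - PV(D) = 103.0300 - 0.58276998 = 102.44723002
d1 = (ln(S_0'/K) + (r + sigma^2/2)*T) / (sigma*sqrt(T)) = 0.75453239
d2 = d1 - sigma*sqrt(T) = 0.41160383
exp(-rT) = 0.90574271
N(d1) = 0.77473520; N(d2) = 0.65968509
C = S_0' * N(d1) - K * exp(-rT) * N(d2) = 102.44723002 * 0.77473520 - 92.6100 * 0.90574271 * 0.65968509 = 24.0345


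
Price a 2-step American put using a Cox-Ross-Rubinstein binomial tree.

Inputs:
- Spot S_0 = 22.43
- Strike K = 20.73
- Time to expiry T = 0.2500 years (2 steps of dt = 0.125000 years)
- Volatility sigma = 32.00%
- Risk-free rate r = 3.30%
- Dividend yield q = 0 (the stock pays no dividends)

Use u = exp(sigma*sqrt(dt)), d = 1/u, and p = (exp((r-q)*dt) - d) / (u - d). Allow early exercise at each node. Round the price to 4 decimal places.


Answer: Price = V(0,0) = 0.7332

Derivation:
dt = T/N = 0.125000
u = exp(sigma*sqrt(dt)) = 1.119785; d = 1/u = 0.893028
p = (exp((r-q)*dt) - d) / (u - d) = 0.489975
Discount per step: exp(-r*dt) = 0.995883
Stock lattice S(k, i) with i counting down-moves:
  k=0: S(0,0) = 22.4300
  k=1: S(1,0) = 25.1168; S(1,1) = 20.0306
  k=2: S(2,0) = 28.1254; S(2,1) = 22.4300; S(2,2) = 17.8879
Terminal payoffs V(N, i) = max(K - S_T, 0):
  V(2,0) = 0.000000; V(2,1) = 0.000000; V(2,2) = 2.842088
Backward induction: V(k, i) = exp(-r*dt) * [p * V(k+1, i) + (1-p) * V(k+1, i+1)]; then take max(V_cont, immediate exercise) for American.
  V(1,0) = exp(-r*dt) * [p*0.000000 + (1-p)*0.000000] = 0.000000; exercise = 0.000000; V(1,0) = max -> 0.000000
  V(1,1) = exp(-r*dt) * [p*0.000000 + (1-p)*2.842088] = 1.443570; exercise = 0.699377; V(1,1) = max -> 1.443570
  V(0,0) = exp(-r*dt) * [p*0.000000 + (1-p)*1.443570] = 0.733226; exercise = 0.000000; V(0,0) = max -> 0.733226


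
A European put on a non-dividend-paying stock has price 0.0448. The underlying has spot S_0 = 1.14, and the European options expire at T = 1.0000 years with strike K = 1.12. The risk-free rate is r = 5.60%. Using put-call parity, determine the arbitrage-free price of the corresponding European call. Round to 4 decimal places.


Put-call parity: C - P = S_0 * exp(-qT) - K * exp(-rT).
S_0 * exp(-qT) = 1.1400 * 1.00000000 = 1.14000000
K * exp(-rT) = 1.1200 * 0.94553914 = 1.05900383
C = P + S*exp(-qT) - K*exp(-rT)
C = 0.0448 + 1.14000000 - 1.05900383 = 0.1258

Answer: Call price = 0.1258


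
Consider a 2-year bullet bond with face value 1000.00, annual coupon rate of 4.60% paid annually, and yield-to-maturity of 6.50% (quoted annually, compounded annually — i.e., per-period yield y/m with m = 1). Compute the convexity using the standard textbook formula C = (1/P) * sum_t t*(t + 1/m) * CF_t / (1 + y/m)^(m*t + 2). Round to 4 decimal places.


Coupon per period c = face * coupon_rate / m = 46.000000
Periods per year m = 1; per-period yield y/m = 0.065000
Number of cashflows N = 2
Cashflows (t years, CF_t, discount factor 1/(1+y/m)^(m*t), PV):
  t = 1.0000: CF_t = 46.000000, DF = 0.938967, PV = 43.192488
  t = 2.0000: CF_t = 1046.000000, DF = 0.881659, PV = 922.215610
Price P = sum_t PV_t = 965.408098
Convexity numerator sum_t t*(t + 1/m) * CF_t / (1+y/m)^(m*t + 2):
  t = 1.0000: term = 76.162116
  t = 2.0000: term = 4878.479718
Convexity = (1/P) * sum = 4954.641835 / 965.408098 = 5.132173

Answer: Convexity = 5.1322


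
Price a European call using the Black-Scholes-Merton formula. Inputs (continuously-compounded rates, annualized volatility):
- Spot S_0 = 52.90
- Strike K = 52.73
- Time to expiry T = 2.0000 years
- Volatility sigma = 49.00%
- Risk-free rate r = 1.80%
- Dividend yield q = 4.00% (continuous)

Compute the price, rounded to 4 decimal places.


Answer: Price = 12.5163

Derivation:
d1 = (ln(S/K) + (r - q + 0.5*sigma^2) * T) / (sigma * sqrt(T)) = 0.28763197
d2 = d1 - sigma * sqrt(T) = -0.40533268
exp(-rT) = 0.96464029; exp(-qT) = 0.92311635
C = S_0 * exp(-qT) * N(d1) - K * exp(-rT) * N(d2)
N(d1) = 0.61318576; N(d2) = 0.34261650
C = 52.9000 * 0.92311635 * 0.61318576 - 52.7300 * 0.96464029 * 0.34261650 = 12.5163


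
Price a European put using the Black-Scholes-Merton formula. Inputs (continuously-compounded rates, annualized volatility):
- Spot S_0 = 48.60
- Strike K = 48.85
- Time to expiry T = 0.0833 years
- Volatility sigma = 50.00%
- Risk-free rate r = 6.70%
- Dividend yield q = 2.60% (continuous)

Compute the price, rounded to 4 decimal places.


d1 = (ln(S/K) + (r - q + 0.5*sigma^2) * T) / (sigma * sqrt(T)) = 0.06026631
d2 = d1 - sigma * sqrt(T) = -0.08404239
exp(-rT) = 0.99443445; exp(-qT) = 0.99783654
P = K * exp(-rT) * N(-d2) - S_0 * exp(-qT) * N(-d1)
N(-d1) = 0.47597177; N(-d2) = 0.53348864
P = 48.8500 * 0.99443445 * 0.53348864 - 48.6000 * 0.99783654 * 0.47597177 = 2.8337

Answer: Price = 2.8337
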